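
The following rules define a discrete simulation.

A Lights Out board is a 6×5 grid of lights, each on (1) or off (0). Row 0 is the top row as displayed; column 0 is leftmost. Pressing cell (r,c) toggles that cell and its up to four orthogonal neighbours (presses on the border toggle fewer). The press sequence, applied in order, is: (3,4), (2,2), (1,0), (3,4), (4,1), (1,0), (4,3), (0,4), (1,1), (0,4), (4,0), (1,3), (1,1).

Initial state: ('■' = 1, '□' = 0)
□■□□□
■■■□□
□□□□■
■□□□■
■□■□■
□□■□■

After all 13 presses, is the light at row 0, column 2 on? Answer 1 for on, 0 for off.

[0] □■□□□
■■■□□
□□□□■
■□□□■
■□■□■
□□■□■
[1] □■□□□
■■■□□
□□□□□
■□□■□
■□■□□
□□■□■
[2] □■□□□
■■□□□
□■■■□
■□■■□
■□■□□
□□■□■
[3] ■■□□□
□□□□□
■■■■□
■□■■□
■□■□□
□□■□■
[4] ■■□□□
□□□□□
■■■■■
■□■□■
■□■□■
□□■□■
[5] ■■□□□
□□□□□
■■■■■
■■■□■
□■□□■
□■■□■
[6] □■□□□
■■□□□
□■■■■
■■■□■
□■□□■
□■■□■
[7] □■□□□
■■□□□
□■■■■
■■■■■
□■■■□
□■■■■
[8] □■□■■
■■□□■
□■■■■
■■■■■
□■■■□
□■■■■
[9] □□□■■
□□■□■
□□■■■
■■■■■
□■■■□
□■■■■
[10] □□□□□
□□■□□
□□■■■
■■■■■
□■■■□
□■■■■
[11] □□□□□
□□■□□
□□■■■
□■■■■
■□■■□
■■■■■
[12] □□□■□
□□□■■
□□■□■
□■■■■
■□■■□
■■■■■
[13] □■□■□
■■■■■
□■■□■
□■■■■
■□■■□
■■■■■

0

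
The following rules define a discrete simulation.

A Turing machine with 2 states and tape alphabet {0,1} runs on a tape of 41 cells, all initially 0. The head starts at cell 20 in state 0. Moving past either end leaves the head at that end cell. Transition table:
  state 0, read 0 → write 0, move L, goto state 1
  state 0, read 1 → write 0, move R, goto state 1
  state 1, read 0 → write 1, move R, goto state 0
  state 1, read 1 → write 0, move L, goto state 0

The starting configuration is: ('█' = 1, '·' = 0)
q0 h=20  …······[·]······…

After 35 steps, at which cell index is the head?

gen 0: q0 h=20  …······[·]······…
gen 1: q1 h=19  …······[·]······…
gen 2: q0 h=20  …·····█[·]······…
gen 3: q1 h=19  …······[█]······…
gen 4: q0 h=18  …······[·]······…
gen 5: q1 h=17  …······[·]······…
gen 6: q0 h=18  …·····█[·]······…
gen 7: q1 h=17  …······[█]······…
gen 8: q0 h=16  …······[·]······…
gen 9: q1 h=15  …······[·]······…
gen 10: q0 h=16  …·····█[·]······…
gen 11: q1 h=15  …······[█]······…
gen 12: q0 h=14  …······[·]······…
gen 13: q1 h=13  …······[·]······…
gen 14: q0 h=14  …·····█[·]······…
gen 15: q1 h=13  …······[█]······…
gen 16: q0 h=12  …······[·]······…
gen 17: q1 h=11  …······[·]······…
gen 18: q0 h=12  …·····█[·]······…
gen 19: q1 h=11  …······[█]······…
gen 20: q0 h=10  …······[·]······…
gen 21: q1 h= 9  …······[·]······…
gen 22: q0 h=10  …·····█[·]······…
gen 23: q1 h= 9  …······[█]······…
gen 24: q0 h= 8  …······[·]······…
gen 25: q1 h= 7  …······[·]······…
gen 26: q0 h= 8  …·····█[·]······…
gen 27: q1 h= 7  …······[█]······…
gen 28: q0 h= 6  |······[·]······…
gen 29: q1 h= 5  |·····[·]······…
gen 30: q0 h= 6  |·····█[·]······…
gen 31: q1 h= 5  |·····[█]······…
gen 32: q0 h= 4  |····[·]······…
gen 33: q1 h= 3  |···[·]······…
gen 34: q0 h= 4  |···█[·]······…
gen 35: q1 h= 3  |···[█]······…

3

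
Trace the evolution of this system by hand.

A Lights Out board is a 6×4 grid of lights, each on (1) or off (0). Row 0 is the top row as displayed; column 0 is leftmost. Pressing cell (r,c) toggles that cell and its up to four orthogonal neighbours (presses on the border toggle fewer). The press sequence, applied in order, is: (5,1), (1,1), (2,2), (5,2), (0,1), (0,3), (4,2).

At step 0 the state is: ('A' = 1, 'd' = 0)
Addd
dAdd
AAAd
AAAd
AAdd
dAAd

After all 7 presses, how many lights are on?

16

step 0: Addd
dAdd
AAAd
AAAd
AAdd
dAAd
step 1: Addd
dAdd
AAAd
AAAd
Addd
Addd
step 2: AAdd
AdAd
AdAd
AAAd
Addd
Addd
step 3: AAdd
Addd
AAdA
AAdd
Addd
Addd
step 4: AAdd
Addd
AAdA
AAdd
AdAd
AAAA
step 5: ddAd
AAdd
AAdA
AAdd
AdAd
AAAA
step 6: dddA
AAdA
AAdA
AAdd
AdAd
AAAA
step 7: dddA
AAdA
AAdA
AAAd
AAdA
AAdA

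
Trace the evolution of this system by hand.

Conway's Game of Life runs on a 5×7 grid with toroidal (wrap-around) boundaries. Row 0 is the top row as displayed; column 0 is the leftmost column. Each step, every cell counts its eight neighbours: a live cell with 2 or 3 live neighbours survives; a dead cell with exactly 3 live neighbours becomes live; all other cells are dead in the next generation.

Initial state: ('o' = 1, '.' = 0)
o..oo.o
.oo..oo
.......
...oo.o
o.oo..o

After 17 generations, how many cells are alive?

0) o..oo.o
.oo..oo
.......
...oo.o
o.oo..o
1) ....o..
.oooooo
o.ooo.o
o.ooooo
.oo....
2) o...o..
.o....o
.......
.......
ooo...o
3) ..o..o.
o......
.......
oo.....
oo....o
4) .......
.......
oo.....
.o....o
..o...o
5) .......
.......
oo.....
.oo...o
o......
6) .......
.......
ooo....
..o...o
oo.....
7) .......
.o.....
ooo....
..o...o
oo.....
8) oo.....
ooo....
o.o....
..o...o
oo.....
9) ......o
..o...o
o.oo..o
..o...o
..o...o
10) o....oo
.ooo.oo
o.oo.oo
..o..oo
o....oo
11) ..o....
...o...
.......
..oo...
.o..o..
12) ..oo...
.......
..oo...
..oo...
.o.....
13) ..o....
.......
..oo...
.o.o...
.o.....
14) .......
..oo...
..oo...
.o.o...
.o.....
15) ..o....
..oo...
.o..o..
.o.o...
..o....
16) .oo....
.ooo...
.o..o..
.o.o...
.ooo...
17) o......
o..o...
oo..o..
oo.oo..
o..o...

12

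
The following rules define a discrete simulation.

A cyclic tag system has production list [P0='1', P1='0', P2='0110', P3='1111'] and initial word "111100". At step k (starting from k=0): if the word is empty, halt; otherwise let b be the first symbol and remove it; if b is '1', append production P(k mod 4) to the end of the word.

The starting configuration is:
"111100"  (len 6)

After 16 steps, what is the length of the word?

19

gen 0: "111100"  (len 6)
gen 1: "111001"  (len 6)
gen 2: "110010"  (len 6)
gen 3: "100100110"  (len 9)
gen 4: "001001101111"  (len 12)
gen 5: "01001101111"  (len 11)
gen 6: "1001101111"  (len 10)
gen 7: "0011011110110"  (len 13)
gen 8: "011011110110"  (len 12)
gen 9: "11011110110"  (len 11)
gen 10: "10111101100"  (len 11)
gen 11: "01111011000110"  (len 14)
gen 12: "1111011000110"  (len 13)
gen 13: "1110110001101"  (len 13)
gen 14: "1101100011010"  (len 13)
gen 15: "1011000110100110"  (len 16)
gen 16: "0110001101001101111"  (len 19)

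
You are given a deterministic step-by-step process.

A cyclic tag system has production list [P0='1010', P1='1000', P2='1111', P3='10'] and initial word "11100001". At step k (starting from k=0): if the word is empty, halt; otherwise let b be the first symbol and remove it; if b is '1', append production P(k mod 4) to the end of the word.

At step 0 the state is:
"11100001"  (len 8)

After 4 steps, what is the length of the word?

t=0: "11100001"  (len 8)
t=1: "11000011010"  (len 11)
t=2: "10000110101000"  (len 14)
t=3: "00001101010001111"  (len 17)
t=4: "0001101010001111"  (len 16)

16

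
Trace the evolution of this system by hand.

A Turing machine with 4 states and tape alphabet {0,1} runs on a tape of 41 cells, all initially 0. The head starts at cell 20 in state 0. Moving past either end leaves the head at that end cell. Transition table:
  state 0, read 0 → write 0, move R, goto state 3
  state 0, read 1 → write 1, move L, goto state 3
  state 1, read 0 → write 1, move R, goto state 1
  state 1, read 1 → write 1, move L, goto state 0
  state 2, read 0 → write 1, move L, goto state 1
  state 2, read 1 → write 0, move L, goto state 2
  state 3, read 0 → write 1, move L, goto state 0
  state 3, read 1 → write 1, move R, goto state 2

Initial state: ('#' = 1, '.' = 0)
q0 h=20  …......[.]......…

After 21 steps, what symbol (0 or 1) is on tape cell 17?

gen 0: q0 h=20  …......[.]......…
gen 1: q3 h=21  …......[.]......…
gen 2: q0 h=20  …......[.]#.....…
gen 3: q3 h=21  …......[#]......…
gen 4: q2 h=22  ….....#[.]......…
gen 5: q1 h=21  …......[#]#.....…
gen 6: q0 h=20  …......[.]##....…
gen 7: q3 h=21  …......[#]#.....…
gen 8: q2 h=22  ….....#[#]......…
gen 9: q2 h=21  …......[#]......…
gen 10: q2 h=20  …......[.]......…
gen 11: q1 h=19  …......[.]#.....…
gen 12: q1 h=20  ….....#[#]......…
gen 13: q0 h=19  …......[#]#.....…
gen 14: q3 h=18  …......[.]##....…
gen 15: q0 h=17  …......[.]###...…
gen 16: q3 h=18  …......[#]##....…
gen 17: q2 h=19  ….....#[#]#.....…
gen 18: q2 h=18  …......[#].#....…
gen 19: q2 h=17  …......[.]..#...…
gen 20: q1 h=16  …......[.]#..#..…
gen 21: q1 h=17  ….....#[#]..#...…

1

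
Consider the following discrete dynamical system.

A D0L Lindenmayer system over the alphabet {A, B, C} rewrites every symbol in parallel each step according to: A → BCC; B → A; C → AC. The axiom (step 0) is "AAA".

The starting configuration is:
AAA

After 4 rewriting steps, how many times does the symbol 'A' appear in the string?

33

[0] AAA
[1] BCCBCCBCC
[2] AACACAACACAACAC
[3] BCCBCCACBCCACBCCBCCACBCCACBCCBCCACBCCAC
[4] AACACAACACBCCACAACACBCCACAACACAACACBCCACAACACBCCACAACACAACACBCCACAACACBCCAC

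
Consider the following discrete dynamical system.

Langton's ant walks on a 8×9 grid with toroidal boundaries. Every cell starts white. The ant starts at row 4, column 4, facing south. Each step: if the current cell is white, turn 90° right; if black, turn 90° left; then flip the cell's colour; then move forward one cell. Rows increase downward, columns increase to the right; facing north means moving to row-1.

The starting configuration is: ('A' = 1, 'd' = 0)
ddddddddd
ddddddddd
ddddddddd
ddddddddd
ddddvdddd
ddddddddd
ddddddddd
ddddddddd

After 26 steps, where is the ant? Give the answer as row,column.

step 0: ddddddddd
ddddddddd
ddddddddd
ddddddddd
ddddvdddd
ddddddddd
ddddddddd
ddddddddd
step 1: ddddddddd
ddddddddd
ddddddddd
ddddddddd
ddd<Adddd
ddddddddd
ddddddddd
ddddddddd
step 2: ddddddddd
ddddddddd
ddddddddd
ddd^ddddd
dddAAdddd
ddddddddd
ddddddddd
ddddddddd
step 3: ddddddddd
ddddddddd
ddddddddd
dddA>dddd
dddAAdddd
ddddddddd
ddddddddd
ddddddddd
step 4: ddddddddd
ddddddddd
ddddddddd
dddAAdddd
dddAvdddd
ddddddddd
ddddddddd
ddddddddd
step 5: ddddddddd
ddddddddd
ddddddddd
dddAAdddd
dddAd>ddd
ddddddddd
ddddddddd
ddddddddd
step 6: ddddddddd
ddddddddd
ddddddddd
dddAAdddd
dddAdAddd
dddddvddd
ddddddddd
ddddddddd
step 7: ddddddddd
ddddddddd
ddddddddd
dddAAdddd
dddAdAddd
dddd<Addd
ddddddddd
ddddddddd
step 8: ddddddddd
ddddddddd
ddddddddd
dddAAdddd
dddA^Addd
ddddAAddd
ddddddddd
ddddddddd
step 9: ddddddddd
ddddddddd
ddddddddd
dddAAdddd
dddAA>ddd
ddddAAddd
ddddddddd
ddddddddd
step 10: ddddddddd
ddddddddd
ddddddddd
dddAA^ddd
dddAAdddd
ddddAAddd
ddddddddd
ddddddddd
step 11: ddddddddd
ddddddddd
ddddddddd
dddAAA>dd
dddAAdddd
ddddAAddd
ddddddddd
ddddddddd
step 12: ddddddddd
ddddddddd
ddddddddd
dddAAAAdd
dddAAdvdd
ddddAAddd
ddddddddd
ddddddddd
step 13: ddddddddd
ddddddddd
ddddddddd
dddAAAAdd
dddAA<Add
ddddAAddd
ddddddddd
ddddddddd
step 14: ddddddddd
ddddddddd
ddddddddd
dddAA^Add
dddAAAAdd
ddddAAddd
ddddddddd
ddddddddd
step 15: ddddddddd
ddddddddd
ddddddddd
dddA<dAdd
dddAAAAdd
ddddAAddd
ddddddddd
ddddddddd
step 16: ddddddddd
ddddddddd
ddddddddd
dddAddAdd
dddAvAAdd
ddddAAddd
ddddddddd
ddddddddd
step 17: ddddddddd
ddddddddd
ddddddddd
dddAddAdd
dddAd>Add
ddddAAddd
ddddddddd
ddddddddd
step 18: ddddddddd
ddddddddd
ddddddddd
dddAd^Add
dddAddAdd
ddddAAddd
ddddddddd
ddddddddd
step 19: ddddddddd
ddddddddd
ddddddddd
dddAdA>dd
dddAddAdd
ddddAAddd
ddddddddd
ddddddddd
step 20: ddddddddd
ddddddddd
dddddd^dd
dddAdAddd
dddAddAdd
ddddAAddd
ddddddddd
ddddddddd
step 21: ddddddddd
ddddddddd
ddddddA>d
dddAdAddd
dddAddAdd
ddddAAddd
ddddddddd
ddddddddd
step 22: ddddddddd
ddddddddd
ddddddAAd
dddAdAdvd
dddAddAdd
ddddAAddd
ddddddddd
ddddddddd
step 23: ddddddddd
ddddddddd
ddddddAAd
dddAdA<Ad
dddAddAdd
ddddAAddd
ddddddddd
ddddddddd
step 24: ddddddddd
ddddddddd
dddddd^Ad
dddAdAAAd
dddAddAdd
ddddAAddd
ddddddddd
ddddddddd
step 25: ddddddddd
ddddddddd
ddddd<dAd
dddAdAAAd
dddAddAdd
ddddAAddd
ddddddddd
ddddddddd
step 26: ddddddddd
ddddd^ddd
dddddAdAd
dddAdAAAd
dddAddAdd
ddddAAddd
ddddddddd
ddddddddd

1,5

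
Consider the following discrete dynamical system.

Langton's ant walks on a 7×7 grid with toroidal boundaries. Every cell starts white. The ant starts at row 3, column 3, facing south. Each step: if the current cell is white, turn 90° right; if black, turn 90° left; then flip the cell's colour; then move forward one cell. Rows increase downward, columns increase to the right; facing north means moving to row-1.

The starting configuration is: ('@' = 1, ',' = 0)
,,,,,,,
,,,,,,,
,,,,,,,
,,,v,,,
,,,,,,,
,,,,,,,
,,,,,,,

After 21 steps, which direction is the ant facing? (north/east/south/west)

east

0) ,,,,,,,
,,,,,,,
,,,,,,,
,,,v,,,
,,,,,,,
,,,,,,,
,,,,,,,
1) ,,,,,,,
,,,,,,,
,,,,,,,
,,<@,,,
,,,,,,,
,,,,,,,
,,,,,,,
2) ,,,,,,,
,,,,,,,
,,^,,,,
,,@@,,,
,,,,,,,
,,,,,,,
,,,,,,,
3) ,,,,,,,
,,,,,,,
,,@>,,,
,,@@,,,
,,,,,,,
,,,,,,,
,,,,,,,
4) ,,,,,,,
,,,,,,,
,,@@,,,
,,@v,,,
,,,,,,,
,,,,,,,
,,,,,,,
5) ,,,,,,,
,,,,,,,
,,@@,,,
,,@,>,,
,,,,,,,
,,,,,,,
,,,,,,,
6) ,,,,,,,
,,,,,,,
,,@@,,,
,,@,@,,
,,,,v,,
,,,,,,,
,,,,,,,
7) ,,,,,,,
,,,,,,,
,,@@,,,
,,@,@,,
,,,<@,,
,,,,,,,
,,,,,,,
8) ,,,,,,,
,,,,,,,
,,@@,,,
,,@^@,,
,,,@@,,
,,,,,,,
,,,,,,,
9) ,,,,,,,
,,,,,,,
,,@@,,,
,,@@>,,
,,,@@,,
,,,,,,,
,,,,,,,
10) ,,,,,,,
,,,,,,,
,,@@^,,
,,@@,,,
,,,@@,,
,,,,,,,
,,,,,,,
11) ,,,,,,,
,,,,,,,
,,@@@>,
,,@@,,,
,,,@@,,
,,,,,,,
,,,,,,,
12) ,,,,,,,
,,,,,,,
,,@@@@,
,,@@,v,
,,,@@,,
,,,,,,,
,,,,,,,
13) ,,,,,,,
,,,,,,,
,,@@@@,
,,@@<@,
,,,@@,,
,,,,,,,
,,,,,,,
14) ,,,,,,,
,,,,,,,
,,@@^@,
,,@@@@,
,,,@@,,
,,,,,,,
,,,,,,,
15) ,,,,,,,
,,,,,,,
,,@<,@,
,,@@@@,
,,,@@,,
,,,,,,,
,,,,,,,
16) ,,,,,,,
,,,,,,,
,,@,,@,
,,@v@@,
,,,@@,,
,,,,,,,
,,,,,,,
17) ,,,,,,,
,,,,,,,
,,@,,@,
,,@,>@,
,,,@@,,
,,,,,,,
,,,,,,,
18) ,,,,,,,
,,,,,,,
,,@,^@,
,,@,,@,
,,,@@,,
,,,,,,,
,,,,,,,
19) ,,,,,,,
,,,,,,,
,,@,@>,
,,@,,@,
,,,@@,,
,,,,,,,
,,,,,,,
20) ,,,,,,,
,,,,,^,
,,@,@,,
,,@,,@,
,,,@@,,
,,,,,,,
,,,,,,,
21) ,,,,,,,
,,,,,@>
,,@,@,,
,,@,,@,
,,,@@,,
,,,,,,,
,,,,,,,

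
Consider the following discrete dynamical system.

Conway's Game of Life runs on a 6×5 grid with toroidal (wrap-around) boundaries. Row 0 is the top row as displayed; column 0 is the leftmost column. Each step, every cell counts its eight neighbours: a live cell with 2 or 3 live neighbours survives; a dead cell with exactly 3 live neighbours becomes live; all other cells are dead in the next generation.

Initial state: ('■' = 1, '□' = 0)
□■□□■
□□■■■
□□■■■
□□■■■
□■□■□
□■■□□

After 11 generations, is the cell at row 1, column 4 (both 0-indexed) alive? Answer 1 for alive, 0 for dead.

gen 0: □■□□■
□□■■■
□□■■■
□□■■■
□■□■□
□■■□□
gen 1: □■□□■
□■□□□
■■□□□
■■□□□
■■□□■
□■□■□
gen 2: □■□□□
□■■□□
□□■□□
□□■□□
□□□□■
□■□■□
gen 3: ■■□□□
□■■□□
□□■■□
□□□■□
□□■■□
■□■□□
gen 4: ■□□□□
■□□■□
□■□■□
□□□□■
□■■■■
■□■■■
gen 5: ■□■□□
■■■□□
■□■■□
□■□□■
□■□□□
□□□□□
gen 6: ■□■□□
■□□□□
□□□■□
□■□■■
■□□□□
□■□□□
gen 7: ■□□□□
□■□□■
■□■■□
■□■■■
■■■□■
■■□□□
gen 8: □□□□■
□■■■■
□□□□□
□□□□□
□□□□□
□□■□□
gen 9: ■■□□■
■□■■■
□□■■□
□□□□□
□□□□□
□□□□□
gen 10: □■■□□
□□□□□
□■■□□
□□□□□
□□□□□
■□□□□
gen 11: □■□□□
□□□□□
□□□□□
□□□□□
□□□□□
□■□□□

0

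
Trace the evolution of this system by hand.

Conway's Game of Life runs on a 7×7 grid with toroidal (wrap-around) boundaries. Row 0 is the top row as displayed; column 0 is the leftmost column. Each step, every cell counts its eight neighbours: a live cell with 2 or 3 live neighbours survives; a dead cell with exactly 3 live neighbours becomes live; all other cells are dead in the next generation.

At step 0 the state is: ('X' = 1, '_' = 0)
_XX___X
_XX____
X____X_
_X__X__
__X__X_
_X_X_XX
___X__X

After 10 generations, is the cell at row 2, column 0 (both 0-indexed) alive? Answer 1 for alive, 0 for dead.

k=0  _XX___X
_XX____
X____X_
_X__X__
__X__X_
_X_X_XX
___X__X
k=1  _X_X___
__X___X
X_X____
_X__XXX
XXXX_XX
X__X_XX
_X_XX_X
k=2  _X_XXX_
X_XX___
X_XX___
____X__
___X___
_______
_X_X__X
k=3  _X___XX
X_____X
__X_X__
__X_X__
_______
__X____
X__X_X_
k=4  _X__XX_
XX____X
_X___X_
_______
___X___
_______
XXX_XX_
k=5  ___XX__
_XX_X_X
_X____X
_______
_______
_XXXX__
XXXXXXX
k=6  _______
_XX_X__
_XX__X_
_______
__XX___
______X
X_____X
k=7  XX_____
_XXX___
_XXX___
_X_X___
_______
X_____X
X_____X
k=8  ______X
___X___
X___X__
_X_X___
X______
X_____X
_______
k=9  _______
_______
__XXX__
XX_____
XX____X
X_____X
X_____X
k=10  _______
___X___
_XXX___
___X__X
_______
_____X_
X_____X

0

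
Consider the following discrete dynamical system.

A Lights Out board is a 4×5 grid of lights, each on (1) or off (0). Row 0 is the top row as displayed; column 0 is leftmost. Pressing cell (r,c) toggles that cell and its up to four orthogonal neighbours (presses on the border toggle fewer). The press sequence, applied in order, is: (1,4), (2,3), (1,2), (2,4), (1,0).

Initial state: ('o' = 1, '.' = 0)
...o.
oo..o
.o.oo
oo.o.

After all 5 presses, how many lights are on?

14

gen 0: ...o.
oo..o
.o.oo
oo.o.
gen 1: ...oo
oo.o.
.o.o.
oo.o.
gen 2: ...oo
oo...
.oo.o
oo...
gen 3: ..ooo
o.oo.
.o..o
oo...
gen 4: ..ooo
o.ooo
.o.o.
oo..o
gen 5: o.ooo
.oooo
oo.o.
oo..o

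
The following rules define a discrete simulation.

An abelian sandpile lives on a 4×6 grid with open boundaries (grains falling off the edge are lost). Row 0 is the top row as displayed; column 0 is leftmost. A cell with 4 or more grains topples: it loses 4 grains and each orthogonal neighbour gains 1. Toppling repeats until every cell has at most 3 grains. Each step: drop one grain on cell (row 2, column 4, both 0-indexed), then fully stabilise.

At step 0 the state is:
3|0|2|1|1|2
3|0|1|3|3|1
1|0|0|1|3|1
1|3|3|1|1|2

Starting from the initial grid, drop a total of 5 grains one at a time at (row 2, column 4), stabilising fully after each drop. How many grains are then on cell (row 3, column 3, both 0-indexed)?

2

gen 0: 3|0|2|1|1|2
3|0|1|3|3|1
1|0|0|1|3|1
1|3|3|1|1|2
gen 1: 3|0|2|2|2|2
3|0|2|0|1|2
1|0|0|3|1|2
1|3|3|1|2|2
gen 2: 3|0|2|2|2|2
3|0|2|0|1|2
1|0|0|3|2|2
1|3|3|1|2|2
gen 3: 3|0|2|2|2|2
3|0|2|0|1|2
1|0|0|3|3|2
1|3|3|1|2|2
gen 4: 3|0|2|2|2|2
3|0|2|1|2|2
1|0|1|0|1|3
1|3|3|2|3|2
gen 5: 3|0|2|2|2|2
3|0|2|1|2|2
1|0|1|0|2|3
1|3|3|2|3|2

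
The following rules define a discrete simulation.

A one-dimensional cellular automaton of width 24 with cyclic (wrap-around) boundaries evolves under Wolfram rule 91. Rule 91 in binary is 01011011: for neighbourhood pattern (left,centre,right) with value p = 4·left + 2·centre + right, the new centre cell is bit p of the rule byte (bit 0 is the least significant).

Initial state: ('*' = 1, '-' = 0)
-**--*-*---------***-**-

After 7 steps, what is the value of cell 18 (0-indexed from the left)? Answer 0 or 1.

0

gen 0: -**--*-*---------***-**-
gen 1: *****---**********-*-***
gen 2: ----*****--------*---*--
gen 3: *****---*********-***-**
gen 4: ----*****-------*-*-*-*-
gen 5: *****---********-------*
gen 6: ----*****------*********
gen 7: *****---********-------*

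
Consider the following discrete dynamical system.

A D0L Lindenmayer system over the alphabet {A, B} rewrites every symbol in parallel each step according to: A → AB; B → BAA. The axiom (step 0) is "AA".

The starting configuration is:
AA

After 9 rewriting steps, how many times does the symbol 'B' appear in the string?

1970

gen 0: AA
gen 1: ABAB
gen 2: ABBAAABBAA
gen 3: ABBAABAAABABABBAABAAABAB
gen 4: ABBAABAAABABBAAABABABBAAABBAAABBAABAAABABBAAABABABBAAABBAA
gen 5: ABBAABAAABABBAAABABABBAAABBAABAAABABABBAAABBAAABBAABAAABAB…BAAABABABBAAABBAABAAABABABBAAABBAAABBAABAAABABABBAABAAABAB  (len 140)
gen 6: ABBAABAAABABBAAABABABBAAABBAABAAABABABBAAABBAAABBAABAAABAB…ABBAABAAABABBAAABABABBAAABBAAABBAABAAABABBAAABABABBAAABBAA  (len 338)
gen 7: ABBAABAAABABBAAABABABBAAABBAABAAABABABBAAABBAAABBAABAAABAB…BAAABABABBAAABBAABAAABABABBAAABBAAABBAABAAABABABBAABAAABAB  (len 816)
gen 8: ABBAABAAABABBAAABABABBAAABBAABAAABABABBAAABBAAABBAABAAABAB…ABBAABAAABABBAAABABABBAAABBAAABBAABAAABABBAAABABABBAAABBAA  (len 1970)
gen 9: ABBAABAAABABBAAABABABBAAABBAABAAABABABBAAABBAAABBAABAAABAB…BAAABABABBAAABBAABAAABABABBAAABBAAABBAABAAABABABBAABAAABAB  (len 4756)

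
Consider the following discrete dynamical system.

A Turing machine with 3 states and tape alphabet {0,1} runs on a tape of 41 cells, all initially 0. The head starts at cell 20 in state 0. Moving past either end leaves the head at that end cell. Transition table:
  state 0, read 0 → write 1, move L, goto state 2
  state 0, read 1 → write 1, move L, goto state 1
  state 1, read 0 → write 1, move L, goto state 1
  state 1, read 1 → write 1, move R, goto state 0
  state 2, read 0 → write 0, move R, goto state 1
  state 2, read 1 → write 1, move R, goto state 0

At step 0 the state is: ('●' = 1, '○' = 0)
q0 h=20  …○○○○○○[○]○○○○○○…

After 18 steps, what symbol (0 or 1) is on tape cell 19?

0

gen 0: q0 h=20  …○○○○○○[○]○○○○○○…
gen 1: q2 h=19  …○○○○○○[○]●○○○○○…
gen 2: q1 h=20  …○○○○○○[●]○○○○○○…
gen 3: q0 h=21  …○○○○○●[○]○○○○○○…
gen 4: q2 h=20  …○○○○○○[●]●○○○○○…
gen 5: q0 h=21  …○○○○○●[●]○○○○○○…
gen 6: q1 h=20  …○○○○○○[●]●○○○○○…
gen 7: q0 h=21  …○○○○○●[●]○○○○○○…
gen 8: q1 h=20  …○○○○○○[●]●○○○○○…
gen 9: q0 h=21  …○○○○○●[●]○○○○○○…
gen 10: q1 h=20  …○○○○○○[●]●○○○○○…
gen 11: q0 h=21  …○○○○○●[●]○○○○○○…
gen 12: q1 h=20  …○○○○○○[●]●○○○○○…
gen 13: q0 h=21  …○○○○○●[●]○○○○○○…
gen 14: q1 h=20  …○○○○○○[●]●○○○○○…
gen 15: q0 h=21  …○○○○○●[●]○○○○○○…
gen 16: q1 h=20  …○○○○○○[●]●○○○○○…
gen 17: q0 h=21  …○○○○○●[●]○○○○○○…
gen 18: q1 h=20  …○○○○○○[●]●○○○○○…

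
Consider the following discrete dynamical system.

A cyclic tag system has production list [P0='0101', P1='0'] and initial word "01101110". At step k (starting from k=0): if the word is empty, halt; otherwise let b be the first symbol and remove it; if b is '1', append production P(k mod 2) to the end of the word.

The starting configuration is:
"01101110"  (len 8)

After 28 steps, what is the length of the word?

step 0: "01101110"  (len 8)
step 1: "1101110"  (len 7)
step 2: "1011100"  (len 7)
step 3: "0111000101"  (len 10)
step 4: "111000101"  (len 9)
step 5: "110001010101"  (len 12)
step 6: "100010101010"  (len 12)
step 7: "000101010100101"  (len 15)
step 8: "00101010100101"  (len 14)
step 9: "0101010100101"  (len 13)
step 10: "101010100101"  (len 12)
step 11: "010101001010101"  (len 15)
step 12: "10101001010101"  (len 14)
step 13: "01010010101010101"  (len 17)
step 14: "1010010101010101"  (len 16)
step 15: "0100101010101010101"  (len 19)
step 16: "100101010101010101"  (len 18)
step 17: "001010101010101010101"  (len 21)
step 18: "01010101010101010101"  (len 20)
step 19: "1010101010101010101"  (len 19)
step 20: "0101010101010101010"  (len 19)
step 21: "101010101010101010"  (len 18)
step 22: "010101010101010100"  (len 18)
step 23: "10101010101010100"  (len 17)
step 24: "01010101010101000"  (len 17)
step 25: "1010101010101000"  (len 16)
step 26: "0101010101010000"  (len 16)
step 27: "101010101010000"  (len 15)
step 28: "010101010100000"  (len 15)

15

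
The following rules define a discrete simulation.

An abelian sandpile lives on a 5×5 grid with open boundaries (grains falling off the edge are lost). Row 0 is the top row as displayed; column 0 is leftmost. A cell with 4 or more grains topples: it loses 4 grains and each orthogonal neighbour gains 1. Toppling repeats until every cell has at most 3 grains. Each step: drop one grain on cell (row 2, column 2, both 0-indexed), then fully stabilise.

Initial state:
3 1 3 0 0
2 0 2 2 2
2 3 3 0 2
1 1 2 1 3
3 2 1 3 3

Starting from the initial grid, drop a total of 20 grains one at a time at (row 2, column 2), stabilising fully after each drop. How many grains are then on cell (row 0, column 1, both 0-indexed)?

2

k=0  3 1 3 0 0
2 0 2 2 2
2 3 3 0 2
1 1 2 1 3
3 2 1 3 3
k=1  3 1 3 0 0
2 1 3 2 2
3 0 1 1 2
1 2 3 1 3
3 2 1 3 3
k=2  3 1 3 0 0
2 1 3 2 2
3 0 2 1 2
1 2 3 1 3
3 2 1 3 3
k=3  3 1 3 0 0
2 1 3 2 2
3 0 3 1 2
1 2 3 1 3
3 2 1 3 3
k=4  3 2 0 1 0
2 2 1 3 2
3 1 2 2 2
1 3 0 2 3
3 2 2 3 3
k=5  3 2 0 1 0
2 2 1 3 2
3 1 3 2 2
1 3 0 2 3
3 2 2 3 3
k=6  3 2 0 1 0
2 2 2 3 2
3 2 0 3 2
1 3 1 2 3
3 2 2 3 3
k=7  3 2 0 1 0
2 2 2 3 2
3 2 1 3 2
1 3 1 2 3
3 2 2 3 3
k=8  3 2 0 1 0
2 2 2 3 2
3 2 2 3 2
1 3 1 2 3
3 2 2 3 3
k=9  3 2 0 1 0
2 2 2 3 2
3 2 3 3 2
1 3 1 2 3
3 2 2 3 3
k=10  3 2 1 2 0
2 3 0 1 3
3 3 2 1 3
1 3 2 3 3
3 2 2 3 3
k=11  3 2 1 2 0
2 3 0 1 3
3 3 3 1 3
1 3 2 3 3
3 2 2 3 3
k=12  1 0 2 2 1
1 2 2 3 0
2 3 3 0 2
0 3 2 3 2
1 1 1 2 1
k=13  1 0 2 2 1
1 3 3 3 0
3 1 2 2 2
1 1 1 0 3
1 2 2 3 1
k=14  1 0 2 2 1
1 3 3 3 0
3 1 3 2 2
1 1 1 0 3
1 2 2 3 1
k=15  1 1 3 3 1
2 0 2 1 1
3 3 2 0 3
1 1 2 1 3
1 2 2 3 1
k=16  1 1 3 3 1
2 0 2 1 1
3 3 3 0 3
1 1 2 1 3
1 2 2 3 1
k=17  1 1 3 3 1
3 1 3 1 1
0 1 1 1 3
2 2 3 1 3
1 2 2 3 1
k=18  1 1 3 3 1
3 1 3 1 1
0 1 2 1 3
2 2 3 1 3
1 2 2 3 1
k=19  1 1 3 3 1
3 1 3 1 1
0 1 3 1 3
2 2 3 1 3
1 2 2 3 1
k=20  1 2 1 0 2
3 2 1 3 1
0 2 2 2 3
2 3 0 2 3
1 2 3 3 1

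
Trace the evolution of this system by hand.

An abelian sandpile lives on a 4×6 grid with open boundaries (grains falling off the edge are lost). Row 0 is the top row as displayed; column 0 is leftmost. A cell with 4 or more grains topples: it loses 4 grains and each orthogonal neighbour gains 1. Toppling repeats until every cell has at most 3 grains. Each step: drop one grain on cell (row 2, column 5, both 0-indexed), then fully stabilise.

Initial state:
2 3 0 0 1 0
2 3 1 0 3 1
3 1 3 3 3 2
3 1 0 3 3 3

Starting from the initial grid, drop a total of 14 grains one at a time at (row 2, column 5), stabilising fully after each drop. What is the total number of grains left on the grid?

45

k=0  2 3 0 0 1 0
2 3 1 0 3 1
3 1 3 3 3 2
3 1 0 3 3 3
k=1  2 3 0 0 1 0
2 3 1 0 3 1
3 1 3 3 3 3
3 1 0 3 3 3
k=2  2 3 0 0 2 0
2 3 2 2 0 3
3 2 0 2 3 2
3 1 2 1 2 1
k=3  2 3 0 0 2 0
2 3 2 2 0 3
3 2 0 2 3 3
3 1 2 1 2 1
k=4  2 3 0 0 2 1
2 3 2 2 2 0
3 2 0 3 0 2
3 1 2 1 3 2
k=5  2 3 0 0 2 1
2 3 2 2 2 0
3 2 0 3 0 3
3 1 2 1 3 2
k=6  2 3 0 0 2 1
2 3 2 2 2 1
3 2 0 3 1 0
3 1 2 1 3 3
k=7  2 3 0 0 2 1
2 3 2 2 2 1
3 2 0 3 1 1
3 1 2 1 3 3
k=8  2 3 0 0 2 1
2 3 2 2 2 1
3 2 0 3 1 2
3 1 2 1 3 3
k=9  2 3 0 0 2 1
2 3 2 2 2 1
3 2 0 3 1 3
3 1 2 1 3 3
k=10  2 3 0 0 2 1
2 3 2 2 2 2
3 2 0 3 3 1
3 1 2 2 0 1
k=11  2 3 0 0 2 1
2 3 2 2 2 2
3 2 0 3 3 2
3 1 2 2 0 1
k=12  2 3 0 0 2 1
2 3 2 2 2 2
3 2 0 3 3 3
3 1 2 2 0 1
k=13  2 3 0 0 2 1
2 3 2 3 3 3
3 2 1 0 1 1
3 1 2 3 1 2
k=14  2 3 0 0 2 1
2 3 2 3 3 3
3 2 1 0 1 2
3 1 2 3 1 2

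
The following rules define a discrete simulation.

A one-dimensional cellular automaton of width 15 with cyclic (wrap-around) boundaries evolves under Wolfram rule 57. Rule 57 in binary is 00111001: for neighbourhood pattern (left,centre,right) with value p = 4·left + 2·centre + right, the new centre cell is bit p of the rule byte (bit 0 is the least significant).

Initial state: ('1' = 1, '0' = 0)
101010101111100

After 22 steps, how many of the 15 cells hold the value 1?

7

t=0: 101010101111100
t=1: 010101011000010
t=2: 001010110111001
t=3: 100101101100100
t=4: 010011011010010
t=5: 001010110101001
t=6: 100101101010100
t=7: 010011010101010
t=8: 001010101010101
t=9: 100101010101010
t=10: 010010101010101
t=11: 101001010101010
t=12: 010100101010101
t=13: 101010010101010
t=14: 010101001010101
t=15: 101010100101010
t=16: 010101010010101
t=17: 101010101001010
t=18: 010101010100101
t=19: 101010101010010
t=20: 010101010101001
t=21: 101010101010100
t=22: 010101010101010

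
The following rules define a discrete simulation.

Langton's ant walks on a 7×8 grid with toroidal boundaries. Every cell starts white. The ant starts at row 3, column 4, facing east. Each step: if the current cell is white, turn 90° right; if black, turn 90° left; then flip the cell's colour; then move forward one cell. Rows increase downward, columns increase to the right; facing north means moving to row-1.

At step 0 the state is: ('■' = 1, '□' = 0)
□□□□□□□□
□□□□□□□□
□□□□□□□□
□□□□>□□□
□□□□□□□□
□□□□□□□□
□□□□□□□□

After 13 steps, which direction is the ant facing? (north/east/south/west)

k=0  □□□□□□□□
□□□□□□□□
□□□□□□□□
□□□□>□□□
□□□□□□□□
□□□□□□□□
□□□□□□□□
k=1  □□□□□□□□
□□□□□□□□
□□□□□□□□
□□□□■□□□
□□□□v□□□
□□□□□□□□
□□□□□□□□
k=2  □□□□□□□□
□□□□□□□□
□□□□□□□□
□□□□■□□□
□□□<■□□□
□□□□□□□□
□□□□□□□□
k=3  □□□□□□□□
□□□□□□□□
□□□□□□□□
□□□^■□□□
□□□■■□□□
□□□□□□□□
□□□□□□□□
k=4  □□□□□□□□
□□□□□□□□
□□□□□□□□
□□□■>□□□
□□□■■□□□
□□□□□□□□
□□□□□□□□
k=5  □□□□□□□□
□□□□□□□□
□□□□^□□□
□□□■□□□□
□□□■■□□□
□□□□□□□□
□□□□□□□□
k=6  □□□□□□□□
□□□□□□□□
□□□□■>□□
□□□■□□□□
□□□■■□□□
□□□□□□□□
□□□□□□□□
k=7  □□□□□□□□
□□□□□□□□
□□□□■■□□
□□□■□v□□
□□□■■□□□
□□□□□□□□
□□□□□□□□
k=8  □□□□□□□□
□□□□□□□□
□□□□■■□□
□□□■<■□□
□□□■■□□□
□□□□□□□□
□□□□□□□□
k=9  □□□□□□□□
□□□□□□□□
□□□□^■□□
□□□■■■□□
□□□■■□□□
□□□□□□□□
□□□□□□□□
k=10  □□□□□□□□
□□□□□□□□
□□□<□■□□
□□□■■■□□
□□□■■□□□
□□□□□□□□
□□□□□□□□
k=11  □□□□□□□□
□□□^□□□□
□□□■□■□□
□□□■■■□□
□□□■■□□□
□□□□□□□□
□□□□□□□□
k=12  □□□□□□□□
□□□■>□□□
□□□■□■□□
□□□■■■□□
□□□■■□□□
□□□□□□□□
□□□□□□□□
k=13  □□□□□□□□
□□□■■□□□
□□□■v■□□
□□□■■■□□
□□□■■□□□
□□□□□□□□
□□□□□□□□

south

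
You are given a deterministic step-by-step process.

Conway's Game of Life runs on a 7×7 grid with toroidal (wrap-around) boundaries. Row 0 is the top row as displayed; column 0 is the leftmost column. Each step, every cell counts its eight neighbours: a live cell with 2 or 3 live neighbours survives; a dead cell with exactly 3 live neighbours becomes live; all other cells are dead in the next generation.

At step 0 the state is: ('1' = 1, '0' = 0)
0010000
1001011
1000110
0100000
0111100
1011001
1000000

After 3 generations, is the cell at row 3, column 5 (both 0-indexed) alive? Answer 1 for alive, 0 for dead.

k=0  0010000
1001011
1000110
0100000
0111100
1011001
1000000
k=1  1100000
1101010
1100110
1100010
0000100
1000101
1011001
k=2  0001100
0000010
0000010
1100010
0100100
1100101
0011010
k=3  0011010
0000010
0000110
1100111
0010100
1100101
1110011

1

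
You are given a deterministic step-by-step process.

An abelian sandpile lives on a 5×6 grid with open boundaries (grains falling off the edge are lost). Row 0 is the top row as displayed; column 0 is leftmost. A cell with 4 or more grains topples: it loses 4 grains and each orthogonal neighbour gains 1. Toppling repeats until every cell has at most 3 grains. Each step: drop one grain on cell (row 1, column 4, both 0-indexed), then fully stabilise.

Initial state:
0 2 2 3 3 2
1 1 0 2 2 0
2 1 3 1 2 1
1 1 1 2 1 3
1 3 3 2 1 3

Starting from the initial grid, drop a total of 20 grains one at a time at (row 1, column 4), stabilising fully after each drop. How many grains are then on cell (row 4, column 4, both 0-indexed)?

3

0) 0 2 2 3 3 2
1 1 0 2 2 0
2 1 3 1 2 1
1 1 1 2 1 3
1 3 3 2 1 3
1) 0 2 2 3 3 2
1 1 0 2 3 0
2 1 3 1 2 1
1 1 1 2 1 3
1 3 3 2 1 3
2) 0 2 3 1 1 3
1 1 1 0 2 1
2 1 3 2 3 1
1 1 1 2 1 3
1 3 3 2 1 3
3) 0 2 3 1 1 3
1 1 1 0 3 1
2 1 3 2 3 1
1 1 1 2 1 3
1 3 3 2 1 3
4) 0 2 3 1 2 3
1 1 1 1 1 2
2 1 3 3 0 2
1 1 1 2 2 3
1 3 3 2 1 3
5) 0 2 3 1 2 3
1 1 1 1 2 2
2 1 3 3 0 2
1 1 1 2 2 3
1 3 3 2 1 3
6) 0 2 3 1 2 3
1 1 1 1 3 2
2 1 3 3 0 2
1 1 1 2 2 3
1 3 3 2 1 3
7) 0 2 3 1 3 3
1 1 1 2 0 3
2 1 3 3 1 2
1 1 1 2 2 3
1 3 3 2 1 3
8) 0 2 3 1 3 3
1 1 1 2 1 3
2 1 3 3 1 2
1 1 1 2 2 3
1 3 3 2 1 3
9) 0 2 3 1 3 3
1 1 1 2 2 3
2 1 3 3 1 2
1 1 1 2 2 3
1 3 3 2 1 3
10) 0 2 3 1 3 3
1 1 1 2 3 3
2 1 3 3 1 2
1 1 1 2 2 3
1 3 3 2 1 3
11) 0 2 3 2 1 1
1 1 1 3 2 1
2 1 3 3 2 3
1 1 1 2 2 3
1 3 3 2 1 3
12) 0 2 3 2 1 1
1 1 1 3 3 1
2 1 3 3 2 3
1 1 1 2 2 3
1 3 3 2 1 3
13) 0 2 3 3 2 1
1 1 3 1 2 3
2 2 0 3 2 1
1 1 3 0 1 2
1 3 3 3 3 0
14) 0 2 3 3 2 1
1 1 3 1 3 3
2 2 0 3 2 1
1 1 3 0 1 2
1 3 3 3 3 0
15) 0 2 3 3 3 2
1 1 3 2 1 0
2 2 0 3 3 2
1 1 3 0 1 2
1 3 3 3 3 0
16) 0 2 3 3 3 2
1 1 3 2 2 0
2 2 0 3 3 2
1 1 3 0 1 2
1 3 3 3 3 0
17) 0 2 3 3 3 2
1 1 3 2 3 0
2 2 0 3 3 2
1 1 3 0 1 2
1 3 3 3 3 0
18) 0 3 1 2 1 3
1 2 1 2 3 1
2 2 2 1 1 3
1 1 3 1 2 2
1 3 3 3 3 0
19) 0 3 1 2 2 3
1 2 1 3 0 2
2 2 2 1 2 3
1 1 3 1 2 2
1 3 3 3 3 0
20) 0 3 1 2 2 3
1 2 1 3 1 2
2 2 2 1 2 3
1 1 3 1 2 2
1 3 3 3 3 0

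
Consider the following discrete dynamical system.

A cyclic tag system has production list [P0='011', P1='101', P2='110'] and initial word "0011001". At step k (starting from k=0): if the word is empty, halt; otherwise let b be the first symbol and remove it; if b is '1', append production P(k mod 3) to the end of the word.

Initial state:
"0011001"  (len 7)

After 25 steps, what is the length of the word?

k=0  "0011001"  (len 7)
k=1  "011001"  (len 6)
k=2  "11001"  (len 5)
k=3  "1001110"  (len 7)
k=4  "001110011"  (len 9)
k=5  "01110011"  (len 8)
k=6  "1110011"  (len 7)
k=7  "110011011"  (len 9)
k=8  "10011011101"  (len 11)
k=9  "0011011101110"  (len 13)
k=10  "011011101110"  (len 12)
k=11  "11011101110"  (len 11)
k=12  "1011101110110"  (len 13)
k=13  "011101110110011"  (len 15)
k=14  "11101110110011"  (len 14)
k=15  "1101110110011110"  (len 16)
k=16  "101110110011110011"  (len 18)
k=17  "01110110011110011101"  (len 20)
k=18  "1110110011110011101"  (len 19)
k=19  "110110011110011101011"  (len 21)
k=20  "10110011110011101011101"  (len 23)
k=21  "0110011110011101011101110"  (len 25)
k=22  "110011110011101011101110"  (len 24)
k=23  "10011110011101011101110101"  (len 26)
k=24  "0011110011101011101110101110"  (len 28)
k=25  "011110011101011101110101110"  (len 27)

27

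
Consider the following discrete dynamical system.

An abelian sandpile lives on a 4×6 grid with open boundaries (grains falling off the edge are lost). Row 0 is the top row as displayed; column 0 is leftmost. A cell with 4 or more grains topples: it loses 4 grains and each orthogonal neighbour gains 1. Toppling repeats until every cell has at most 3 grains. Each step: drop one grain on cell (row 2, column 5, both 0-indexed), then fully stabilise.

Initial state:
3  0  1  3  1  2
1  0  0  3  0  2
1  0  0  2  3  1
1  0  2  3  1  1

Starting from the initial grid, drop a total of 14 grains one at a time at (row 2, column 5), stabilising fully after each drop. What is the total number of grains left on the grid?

38

k=0  3  0  1  3  1  2
1  0  0  3  0  2
1  0  0  2  3  1
1  0  2  3  1  1
k=1  3  0  1  3  1  2
1  0  0  3  0  2
1  0  0  2  3  2
1  0  2  3  1  1
k=2  3  0  1  3  1  2
1  0  0  3  0  2
1  0  0  2  3  3
1  0  2  3  1  1
k=3  3  0  1  3  1  2
1  0  0  3  1  3
1  0  0  3  0  1
1  0  2  3  2  2
k=4  3  0  1  3  1  2
1  0  0  3  1  3
1  0  0  3  0  2
1  0  2  3  2  2
k=5  3  0  1  3  1  2
1  0  0  3  1  3
1  0  0  3  0  3
1  0  2  3  2  2
k=6  3  0  1  3  1  3
1  0  0  3  2  0
1  0  0  3  1  1
1  0  2  3  2  3
k=7  3  0  1  3  1  3
1  0  0  3  2  0
1  0  0  3  1  2
1  0  2  3  2  3
k=8  3  0  1  3  1  3
1  0  0  3  2  0
1  0  0  3  1  3
1  0  2  3  2  3
k=9  3  0  1  3  1  3
1  0  0  3  2  1
1  0  0  3  2  1
1  0  2  3  3  0
k=10  3  0  1  3  1  3
1  0  0  3  2  1
1  0  0  3  2  2
1  0  2  3  3  0
k=11  3  0  1  3  1  3
1  0  0  3  2  1
1  0  0  3  2  3
1  0  2  3  3  0
k=12  3  0  1  3  1  3
1  0  0  3  2  2
1  0  0  3  3  0
1  0  2  3  3  1
k=13  3  0  1  3  1  3
1  0  0  3  2  2
1  0  0  3  3  1
1  0  2  3  3  1
k=14  3  0  1  3  1  3
1  0  0  3  2  2
1  0  0  3  3  2
1  0  2  3  3  1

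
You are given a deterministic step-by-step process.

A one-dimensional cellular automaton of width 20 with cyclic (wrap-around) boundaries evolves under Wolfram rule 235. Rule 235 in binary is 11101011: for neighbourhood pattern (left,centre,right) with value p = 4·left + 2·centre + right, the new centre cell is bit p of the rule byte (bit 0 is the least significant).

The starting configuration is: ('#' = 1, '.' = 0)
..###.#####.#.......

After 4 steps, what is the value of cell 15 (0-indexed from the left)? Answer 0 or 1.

k=0  ..###.#####.#.......
k=1  ############..######
k=2  ############.#######
k=3  ####################
k=4  ####################

1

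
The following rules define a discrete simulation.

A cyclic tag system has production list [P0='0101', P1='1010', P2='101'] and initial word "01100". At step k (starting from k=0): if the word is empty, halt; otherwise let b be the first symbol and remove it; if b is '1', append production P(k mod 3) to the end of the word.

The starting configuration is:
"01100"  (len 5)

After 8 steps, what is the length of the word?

11

[0] "01100"  (len 5)
[1] "1100"  (len 4)
[2] "1001010"  (len 7)
[3] "001010101"  (len 9)
[4] "01010101"  (len 8)
[5] "1010101"  (len 7)
[6] "010101101"  (len 9)
[7] "10101101"  (len 8)
[8] "01011011010"  (len 11)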